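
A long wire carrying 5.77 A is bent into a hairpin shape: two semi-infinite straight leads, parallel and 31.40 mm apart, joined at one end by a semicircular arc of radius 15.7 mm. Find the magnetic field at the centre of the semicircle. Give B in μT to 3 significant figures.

The semicircular arc contributes B_arc = μ₀I·π/(4πR) = μ₀I/(4R) = 1.15×10⁻⁴ T.
Each semi-infinite lead is at perpendicular distance R = 0.0157 m from the centre, with the perpendicular foot at its near end, so it contributes μ₀I/(4πR); both point the same way, together 7.35×10⁻⁵ T.
Arc and leads all point the same direction: B = 1.15×10⁻⁴ + 7.35×10⁻⁵ = 1.89×10⁻⁴ T.

B ≈ 189 μT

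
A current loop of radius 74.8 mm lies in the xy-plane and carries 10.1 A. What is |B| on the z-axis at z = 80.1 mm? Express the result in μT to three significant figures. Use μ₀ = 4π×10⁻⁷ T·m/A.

B ≈ 27.0 μT

On the axis of a circular loop, B = μ₀IR² / [2(R²+z²)^(3/2)].
R² + z² = (0.0748)² + (0.0801)² = 0.01201 m², and (R²+z²)^(3/2) = 1.32×10⁻³ m³.
B = (4π×10⁻⁷ × 10.1 × 0.005595) / (2 × 1.32×10⁻³) = 2.70×10⁻⁵ T.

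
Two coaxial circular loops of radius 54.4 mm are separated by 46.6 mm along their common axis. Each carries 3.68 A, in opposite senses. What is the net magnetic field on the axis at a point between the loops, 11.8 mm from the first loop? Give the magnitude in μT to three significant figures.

B ≈ 14.3 μT

Each loop contributes B = μ₀IR²/[2(R²+z²)^(3/2)] on the axis, with z measured from that loop.
Loop 1 (z = 0.0118 m): B₁ = 3.97×10⁻⁵ T. Loop 2 (z = 0.0348 m): B₂ = 2.54×10⁻⁵ T.
The fields oppose: B = |B₁ − B₂| = 1.43×10⁻⁵ T.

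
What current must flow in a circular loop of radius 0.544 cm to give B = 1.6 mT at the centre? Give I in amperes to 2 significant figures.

At the centre of a circular loop B = μ₀I/(2R), so I = 2RB/μ₀.
With R = 0.00544 m, I = 2 × 0.00544 × 1.60×10⁻³ / (4π×10⁻⁷) = 13.9 A.

I ≈ 14 A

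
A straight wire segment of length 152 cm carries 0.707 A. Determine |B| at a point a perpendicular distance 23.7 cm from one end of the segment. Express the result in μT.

For a finite straight segment, B = (μ₀I/4πd)(sinθ₁ + sinθ₂), where θ₁, θ₂ are the angles from the perpendicular to each end.
The perpendicular foot is at one end, so the two end-offsets along the wire are 0 and L = 1.52 m.
sinθ₁ = 0/√(0²+0.237²) = 0.0000; sinθ₂ = 1.52/√(1.52²+0.237²) = 0.9881.
B = (4π×10⁻⁷ × 0.707) / (4π × 0.237) × (0.0000 + 0.9881) = 2.95×10⁻⁷ T.

B ≈ 0.295 μT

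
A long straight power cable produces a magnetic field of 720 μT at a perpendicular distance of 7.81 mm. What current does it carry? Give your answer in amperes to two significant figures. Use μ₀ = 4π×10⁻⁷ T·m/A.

For a long straight wire B = μ₀I/(2πd), so I = 2πdB/μ₀.
I = 2π × 0.00781 × 7.20×10⁻⁴ / (4π×10⁻⁷) = 28.1 A.

I ≈ 28 A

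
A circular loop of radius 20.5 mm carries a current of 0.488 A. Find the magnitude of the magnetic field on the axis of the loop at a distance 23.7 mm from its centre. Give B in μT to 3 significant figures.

B ≈ 4.19 μT

On the axis of a circular loop, B = μ₀IR² / [2(R²+z²)^(3/2)].
R² + z² = (0.0205)² + (0.0237)² = 0.0009819 m², and (R²+z²)^(3/2) = 3.08×10⁻⁵ m³.
B = (4π×10⁻⁷ × 0.488 × 0.0004203) / (2 × 3.08×10⁻⁵) = 4.19×10⁻⁶ T.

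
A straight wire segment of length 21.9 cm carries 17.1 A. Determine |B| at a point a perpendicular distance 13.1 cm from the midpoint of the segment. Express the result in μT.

For a finite straight segment, B = (μ₀I/4πd)(sinθ₁ + sinθ₂), where θ₁, θ₂ are the angles from the perpendicular to each end.
The perpendicular from the point meets the wire at its midpoint, so each end is L/2 = 0.1095 m away along the wire.
sinθ₁ = 0.1095/√(0.1095²+0.131²) = 0.6413; sinθ₂ = 0.1095/√(0.1095²+0.131²) = 0.6413.
B = (4π×10⁻⁷ × 17.1) / (4π × 0.131) × (0.6413 + 0.6413) = 1.67×10⁻⁵ T.

B ≈ 16.7 μT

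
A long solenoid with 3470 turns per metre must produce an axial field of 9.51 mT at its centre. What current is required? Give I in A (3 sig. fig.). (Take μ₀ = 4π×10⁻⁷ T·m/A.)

Inside a long solenoid B = μ₀nI with n = 3470 m⁻¹, so I = B/(μ₀n).
I = 9.51×10⁻³ / (4π×10⁻⁷ × 3470) = 2.18 A.

I ≈ 2.18 A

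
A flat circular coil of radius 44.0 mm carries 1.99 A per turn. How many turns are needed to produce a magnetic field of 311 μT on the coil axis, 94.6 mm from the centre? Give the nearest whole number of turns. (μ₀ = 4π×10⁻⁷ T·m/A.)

N = 146

For an N-turn coil, B = Nμ₀IR²/[2(R²+z²)^(3/2)]. A single turn gives B₁ = 2.13×10⁻⁶ T with R = 0.044 m, z = 0.0946 m.
N = B/B₁ = 3.11×10⁻⁴ / 2.13×10⁻⁶ = 145.91.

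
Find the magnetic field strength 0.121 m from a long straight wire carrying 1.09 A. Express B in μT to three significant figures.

For an infinitely long straight wire, B = μ₀I/(2πd).
B = (4π×10⁻⁷ × 1.09) / (2π × 0.121) = 1.80×10⁻⁶ T.

B ≈ 1.80 μT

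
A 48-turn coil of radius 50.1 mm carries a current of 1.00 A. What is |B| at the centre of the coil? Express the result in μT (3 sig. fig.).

For an N-turn flat coil, B = Nμ₀I/(2R) with R = 0.0501 m.
B = 48 × 1.25×10⁻⁵ T = 6.02×10⁻⁴ T.

B ≈ 602 μT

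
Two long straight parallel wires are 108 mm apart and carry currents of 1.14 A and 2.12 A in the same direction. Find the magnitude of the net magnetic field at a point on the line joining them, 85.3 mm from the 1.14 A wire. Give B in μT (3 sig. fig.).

B ≈ 16.0 μT

Each long wire gives B = μ₀I/(2πd). Distances are d₁ = 0.0853 m and d₂ = 0.0227 m.
B₁ = 2.67×10⁻⁶ T, B₂ = 1.87×10⁻⁵ T.
Between parallel currents the two contributions point in opposite directions, so they subtract. B = |B₁ − B₂| = |2.67×10⁻⁶ − 1.87×10⁻⁵| = 1.60×10⁻⁵ T.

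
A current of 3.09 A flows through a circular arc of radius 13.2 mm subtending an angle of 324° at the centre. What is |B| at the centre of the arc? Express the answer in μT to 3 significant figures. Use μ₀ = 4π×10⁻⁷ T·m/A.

B ≈ 132 μT

The Biot–Savart field of a circular arc at its centre is B = μ₀Iφ/(4πR), with φ = 5.655 rad.
B = (4π×10⁻⁷ × 3.09 × 5.655) / (4π × 0.0132) = 1.32×10⁻⁴ T.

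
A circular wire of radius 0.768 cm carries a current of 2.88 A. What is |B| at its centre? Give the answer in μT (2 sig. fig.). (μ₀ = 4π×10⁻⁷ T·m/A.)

At the centre of a circular loop the Biot–Savart law gives B = μ₀I/(2R).
B = (4π×10⁻⁷ × 2.88) / (2 × 0.00768) = 2.36×10⁻⁴ T.

B ≈ 240 μT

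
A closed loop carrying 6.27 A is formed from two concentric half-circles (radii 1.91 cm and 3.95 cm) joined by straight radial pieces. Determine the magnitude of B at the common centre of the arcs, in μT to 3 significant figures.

B ≈ 53.3 μT

The radial connectors point toward the centre, so dl × r̂ = 0 and they contribute nothing.
Each semicircle gives μ₀I/(4R): inner arc 1.03×10⁻⁴ T, outer arc 4.99×10⁻⁵ T.
The two arcs carry current in opposite angular senses, so their fields oppose: B = |1.03×10⁻⁴ − 4.99×10⁻⁵| = 5.33×10⁻⁵ T.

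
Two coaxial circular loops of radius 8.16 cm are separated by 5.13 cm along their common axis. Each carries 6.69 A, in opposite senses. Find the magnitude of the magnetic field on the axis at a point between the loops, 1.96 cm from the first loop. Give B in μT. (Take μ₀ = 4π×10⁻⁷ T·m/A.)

B ≈ 5.64 μT

Each loop contributes B = μ₀IR²/[2(R²+z²)^(3/2)] on the axis, with z measured from that loop.
Loop 1 (z = 0.0196 m): B₁ = 4.74×10⁻⁵ T. Loop 2 (z = 0.0317 m): B₂ = 4.17×10⁻⁵ T.
The fields oppose: B = |B₁ − B₂| = 5.64×10⁻⁶ T.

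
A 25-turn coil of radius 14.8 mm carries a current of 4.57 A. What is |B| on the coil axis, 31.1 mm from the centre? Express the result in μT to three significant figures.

B ≈ 385 μT

For an N-turn flat coil, B = Nμ₀IR²/[2(R²+z²)^(3/2)] with R = 0.0148 m, z = 0.0311 m.
B = 25 × 1.54×10⁻⁵ T = 3.85×10⁻⁴ T.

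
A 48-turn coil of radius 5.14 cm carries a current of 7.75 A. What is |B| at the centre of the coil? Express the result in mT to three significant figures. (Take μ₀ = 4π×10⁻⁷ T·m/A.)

B ≈ 4.55 mT

For an N-turn flat coil, B = Nμ₀I/(2R) with R = 0.0514 m.
B = 48 × 9.47×10⁻⁵ T = 4.55×10⁻³ T.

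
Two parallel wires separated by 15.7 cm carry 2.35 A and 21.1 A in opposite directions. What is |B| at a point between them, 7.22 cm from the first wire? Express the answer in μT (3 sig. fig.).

B ≈ 56.3 μT

Each long wire gives B = μ₀I/(2πd). Distances are d₁ = 0.0722 m and d₂ = 0.0848 m.
B₁ = 6.51×10⁻⁶ T, B₂ = 4.98×10⁻⁵ T.
Between antiparallel currents both contributions point the same way, so they add. B = B₁ + B₂ = 6.51×10⁻⁶ + 4.98×10⁻⁵ = 5.63×10⁻⁵ T.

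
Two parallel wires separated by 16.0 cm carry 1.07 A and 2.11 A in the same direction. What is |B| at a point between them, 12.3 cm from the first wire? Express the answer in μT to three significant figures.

Each long wire gives B = μ₀I/(2πd). Distances are d₁ = 0.123 m and d₂ = 0.037 m.
B₁ = 1.74×10⁻⁶ T, B₂ = 1.14×10⁻⁵ T.
Between parallel currents the two contributions point in opposite directions, so they subtract. B = |B₁ − B₂| = |1.74×10⁻⁶ − 1.14×10⁻⁵| = 9.67×10⁻⁶ T.

B ≈ 9.67 μT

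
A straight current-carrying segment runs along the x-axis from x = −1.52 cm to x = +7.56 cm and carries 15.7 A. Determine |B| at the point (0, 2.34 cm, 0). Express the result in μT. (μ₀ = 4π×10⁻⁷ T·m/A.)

For a finite straight segment, B = (μ₀I/4πd)(sinθ₁ + sinθ₂), where θ₁, θ₂ are the angles from the perpendicular to each end.
The perpendicular distance is d = 0.0234 m; the end-offsets along the wire are a = 0.0152 m and b = 0.0756 m.
sinθ₁ = 0.0152/√(0.0152²+0.0234²) = 0.5447; sinθ₂ = 0.0756/√(0.0756²+0.0234²) = 0.9553.
B = (4π×10⁻⁷ × 15.7) / (4π × 0.0234) × (0.5447 + 0.9553) = 1.01×10⁻⁴ T.

B ≈ 101 μT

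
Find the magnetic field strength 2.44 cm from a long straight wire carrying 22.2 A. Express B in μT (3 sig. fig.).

B ≈ 182 μT

For an infinitely long straight wire, B = μ₀I/(2πd).
B = (4π×10⁻⁷ × 22.2) / (2π × 0.0244) = 1.82×10⁻⁴ T.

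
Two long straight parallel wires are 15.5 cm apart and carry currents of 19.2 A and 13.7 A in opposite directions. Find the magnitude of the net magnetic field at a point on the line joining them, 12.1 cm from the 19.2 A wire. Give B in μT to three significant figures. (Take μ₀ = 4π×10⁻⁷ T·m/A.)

B ≈ 112 μT

Each long wire gives B = μ₀I/(2πd). Distances are d₁ = 0.121 m and d₂ = 0.034 m.
B₁ = 3.17×10⁻⁵ T, B₂ = 8.06×10⁻⁵ T.
Between antiparallel currents both contributions point the same way, so they add. B = B₁ + B₂ = 3.17×10⁻⁵ + 8.06×10⁻⁵ = 1.12×10⁻⁴ T.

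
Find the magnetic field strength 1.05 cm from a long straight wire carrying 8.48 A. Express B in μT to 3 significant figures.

For an infinitely long straight wire, B = μ₀I/(2πd).
B = (4π×10⁻⁷ × 8.48) / (2π × 0.0105) = 1.62×10⁻⁴ T.

B ≈ 162 μT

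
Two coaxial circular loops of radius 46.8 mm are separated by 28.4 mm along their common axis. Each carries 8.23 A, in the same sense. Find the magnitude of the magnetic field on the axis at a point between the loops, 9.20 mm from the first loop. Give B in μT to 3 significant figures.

B ≈ 192 μT

Each loop contributes B = μ₀IR²/[2(R²+z²)^(3/2)] on the axis, with z measured from that loop.
Loop 1 (z = 0.0092 m): B₁ = 1.04×10⁻⁴ T. Loop 2 (z = 0.0192 m): B₂ = 8.75×10⁻⁵ T.
The fields add: B = B₁ + B₂ = 1.92×10⁻⁴ T.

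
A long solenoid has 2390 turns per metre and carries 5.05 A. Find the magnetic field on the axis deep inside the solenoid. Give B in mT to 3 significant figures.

Inside a long solenoid, B = μ₀nI with n = 2390 turns/m.
B = 4π×10⁻⁷ × 2390 × 5.05 = 1.52×10⁻² T.

B ≈ 15.2 mT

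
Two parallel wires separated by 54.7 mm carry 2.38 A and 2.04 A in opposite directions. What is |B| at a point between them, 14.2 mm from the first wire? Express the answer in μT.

Each long wire gives B = μ₀I/(2πd). Distances are d₁ = 0.0142 m and d₂ = 0.0405 m.
B₁ = 3.35×10⁻⁵ T, B₂ = 1.01×10⁻⁵ T.
Between antiparallel currents both contributions point the same way, so they add. B = B₁ + B₂ = 3.35×10⁻⁵ + 1.01×10⁻⁵ = 4.36×10⁻⁵ T.

B ≈ 43.6 μT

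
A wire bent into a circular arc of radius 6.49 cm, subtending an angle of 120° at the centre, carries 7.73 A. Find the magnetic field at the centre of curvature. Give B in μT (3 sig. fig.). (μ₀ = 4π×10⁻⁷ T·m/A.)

B ≈ 24.9 μT

The Biot–Savart field of a circular arc at its centre is B = μ₀Iφ/(4πR), with φ = 2.094 rad.
B = (4π×10⁻⁷ × 7.73 × 2.094) / (4π × 0.0649) = 2.49×10⁻⁵ T.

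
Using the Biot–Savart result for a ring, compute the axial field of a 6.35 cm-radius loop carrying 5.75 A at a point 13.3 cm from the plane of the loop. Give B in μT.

B ≈ 4.55 μT

On the axis of a circular loop, B = μ₀IR² / [2(R²+z²)^(3/2)].
R² + z² = (0.0635)² + (0.133)² = 0.02172 m², and (R²+z²)^(3/2) = 3.20×10⁻³ m³.
B = (4π×10⁻⁷ × 5.75 × 0.004032) / (2 × 3.20×10⁻³) = 4.55×10⁻⁶ T.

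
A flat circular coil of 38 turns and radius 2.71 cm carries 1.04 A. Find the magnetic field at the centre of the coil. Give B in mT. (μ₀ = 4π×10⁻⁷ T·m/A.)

B ≈ 0.916 mT

For an N-turn flat coil, B = Nμ₀I/(2R) with R = 0.0271 m.
B = 38 × 2.41×10⁻⁵ T = 9.16×10⁻⁴ T.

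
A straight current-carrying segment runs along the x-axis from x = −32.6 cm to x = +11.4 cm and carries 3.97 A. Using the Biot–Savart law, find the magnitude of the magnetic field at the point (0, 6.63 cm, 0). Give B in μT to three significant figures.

B ≈ 11.0 μT

For a finite straight segment, B = (μ₀I/4πd)(sinθ₁ + sinθ₂), where θ₁, θ₂ are the angles from the perpendicular to each end.
The perpendicular distance is d = 0.0663 m; the end-offsets along the wire are a = 0.326 m and b = 0.114 m.
sinθ₁ = 0.326/√(0.326²+0.0663²) = 0.9799; sinθ₂ = 0.114/√(0.114²+0.0663²) = 0.8644.
B = (4π×10⁻⁷ × 3.97) / (4π × 0.0663) × (0.9799 + 0.8644) = 1.10×10⁻⁵ T.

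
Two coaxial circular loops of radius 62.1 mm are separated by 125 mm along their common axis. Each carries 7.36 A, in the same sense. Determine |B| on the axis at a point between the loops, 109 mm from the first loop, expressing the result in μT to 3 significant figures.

Each loop contributes B = μ₀IR²/[2(R²+z²)^(3/2)] on the axis, with z measured from that loop.
Loop 1 (z = 0.109 m): B₁ = 9.03×10⁻⁶ T. Loop 2 (z = 0.016 m): B₂ = 6.76×10⁻⁵ T.
The fields add: B = B₁ + B₂ = 7.67×10⁻⁵ T.

B ≈ 76.7 μT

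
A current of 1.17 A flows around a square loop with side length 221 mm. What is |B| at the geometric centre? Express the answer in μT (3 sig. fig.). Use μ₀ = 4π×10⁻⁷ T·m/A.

B ≈ 5.99 μT

Each side is a finite straight segment at perpendicular distance d = a/(2 tan(π/4)) = 0.1105 m from the centre, with end-angles ±π/4.
One side contributes B₁ = (μ₀I/4πd)·2 sin(π/4) = 1.50×10⁻⁶ T.
All 4 sides add in the same direction: B = 4 × 1.50×10⁻⁶ = 5.99×10⁻⁶ T.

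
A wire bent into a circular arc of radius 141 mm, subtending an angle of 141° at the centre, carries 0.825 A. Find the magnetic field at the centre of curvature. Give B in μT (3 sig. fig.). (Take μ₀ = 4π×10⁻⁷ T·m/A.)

B ≈ 1.44 μT

The Biot–Savart field of a circular arc at its centre is B = μ₀Iφ/(4πR), with φ = 2.461 rad.
B = (4π×10⁻⁷ × 0.825 × 2.461) / (4π × 0.141) = 1.44×10⁻⁶ T.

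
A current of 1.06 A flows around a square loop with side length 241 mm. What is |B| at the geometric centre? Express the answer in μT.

Each side is a finite straight segment at perpendicular distance d = a/(2 tan(π/4)) = 0.1205 m from the centre, with end-angles ±π/4.
One side contributes B₁ = (μ₀I/4πd)·2 sin(π/4) = 1.24×10⁻⁶ T.
All 4 sides add in the same direction: B = 4 × 1.24×10⁻⁶ = 4.98×10⁻⁶ T.

B ≈ 4.98 μT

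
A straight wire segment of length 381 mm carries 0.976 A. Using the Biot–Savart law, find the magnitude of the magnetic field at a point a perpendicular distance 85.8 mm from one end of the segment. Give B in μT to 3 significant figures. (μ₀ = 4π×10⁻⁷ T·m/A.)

For a finite straight segment, B = (μ₀I/4πd)(sinθ₁ + sinθ₂), where θ₁, θ₂ are the angles from the perpendicular to each end.
The perpendicular foot is at one end, so the two end-offsets along the wire are 0 and L = 0.381 m.
sinθ₁ = 0/√(0²+0.0858²) = 0.0000; sinθ₂ = 0.381/√(0.381²+0.0858²) = 0.9756.
B = (4π×10⁻⁷ × 0.976) / (4π × 0.0858) × (0.0000 + 0.9756) = 1.11×10⁻⁶ T.

B ≈ 1.11 μT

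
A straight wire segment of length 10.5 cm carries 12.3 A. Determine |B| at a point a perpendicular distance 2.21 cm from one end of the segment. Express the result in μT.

For a finite straight segment, B = (μ₀I/4πd)(sinθ₁ + sinθ₂), where θ₁, θ₂ are the angles from the perpendicular to each end.
The perpendicular foot is at one end, so the two end-offsets along the wire are 0 and L = 0.105 m.
sinθ₁ = 0/√(0²+0.0221²) = 0.0000; sinθ₂ = 0.105/√(0.105²+0.0221²) = 0.9786.
B = (4π×10⁻⁷ × 12.3) / (4π × 0.0221) × (0.0000 + 0.9786) = 5.45×10⁻⁵ T.

B ≈ 54.5 μT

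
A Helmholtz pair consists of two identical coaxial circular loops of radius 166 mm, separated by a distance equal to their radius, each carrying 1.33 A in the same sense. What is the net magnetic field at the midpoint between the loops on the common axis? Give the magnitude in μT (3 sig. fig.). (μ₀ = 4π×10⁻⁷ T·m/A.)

B ≈ 7.20 μT

Each loop contributes B = μ₀IR²/[2(R²+z²)^(3/2)] on the axis, with z measured from that loop.
Loop 1 (z = 0.083 m): B₁ = 3.60×10⁻⁶ T. Loop 2 (z = 0.083 m): B₂ = 3.60×10⁻⁶ T.
The fields add: B = B₁ + B₂ = 7.20×10⁻⁶ T.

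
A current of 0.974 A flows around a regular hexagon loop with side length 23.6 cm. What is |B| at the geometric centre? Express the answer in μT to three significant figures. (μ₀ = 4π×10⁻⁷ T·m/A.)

Each side is a finite straight segment at perpendicular distance d = a/(2 tan(π/6)) = 0.2044 m from the centre, with end-angles ±π/6.
One side contributes B₁ = (μ₀I/4πd)·2 sin(π/6) = 4.77×10⁻⁷ T.
All 6 sides add in the same direction: B = 6 × 4.77×10⁻⁷ = 2.86×10⁻⁶ T.

B ≈ 2.86 μT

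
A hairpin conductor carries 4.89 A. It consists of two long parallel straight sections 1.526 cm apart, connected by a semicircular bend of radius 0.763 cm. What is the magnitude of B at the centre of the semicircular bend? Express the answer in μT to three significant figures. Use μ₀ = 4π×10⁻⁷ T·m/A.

B ≈ 330 μT

The semicircular arc contributes B_arc = μ₀I·π/(4πR) = μ₀I/(4R) = 2.01×10⁻⁴ T.
Each semi-infinite lead is at perpendicular distance R = 0.00763 m from the centre, with the perpendicular foot at its near end, so it contributes μ₀I/(4πR); both point the same way, together 1.28×10⁻⁴ T.
Arc and leads all point the same direction: B = 2.01×10⁻⁴ + 1.28×10⁻⁴ = 3.30×10⁻⁴ T.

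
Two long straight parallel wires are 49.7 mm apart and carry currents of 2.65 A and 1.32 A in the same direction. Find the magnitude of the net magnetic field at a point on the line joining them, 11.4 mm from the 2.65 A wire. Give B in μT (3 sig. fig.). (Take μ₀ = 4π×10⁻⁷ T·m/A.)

Each long wire gives B = μ₀I/(2πd). Distances are d₁ = 0.0114 m and d₂ = 0.0383 m.
B₁ = 4.65×10⁻⁵ T, B₂ = 6.89×10⁻⁶ T.
Between parallel currents the two contributions point in opposite directions, so they subtract. B = |B₁ − B₂| = |4.65×10⁻⁵ − 6.89×10⁻⁶| = 3.96×10⁻⁵ T.

B ≈ 39.6 μT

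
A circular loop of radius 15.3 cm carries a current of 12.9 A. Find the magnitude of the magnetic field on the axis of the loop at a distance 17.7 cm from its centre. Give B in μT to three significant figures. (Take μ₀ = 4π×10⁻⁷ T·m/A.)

B ≈ 14.8 μT

On the axis of a circular loop, B = μ₀IR² / [2(R²+z²)^(3/2)].
R² + z² = (0.153)² + (0.177)² = 0.05474 m², and (R²+z²)^(3/2) = 1.28×10⁻² m³.
B = (4π×10⁻⁷ × 12.9 × 0.02341) / (2 × 1.28×10⁻²) = 1.48×10⁻⁵ T.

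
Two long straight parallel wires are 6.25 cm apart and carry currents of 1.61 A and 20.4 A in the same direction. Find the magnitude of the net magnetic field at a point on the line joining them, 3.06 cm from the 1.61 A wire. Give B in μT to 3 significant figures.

B ≈ 117 μT

Each long wire gives B = μ₀I/(2πd). Distances are d₁ = 0.0306 m and d₂ = 0.0319 m.
B₁ = 1.05×10⁻⁵ T, B₂ = 1.28×10⁻⁴ T.
Between parallel currents the two contributions point in opposite directions, so they subtract. B = |B₁ − B₂| = |1.05×10⁻⁵ − 1.28×10⁻⁴| = 1.17×10⁻⁴ T.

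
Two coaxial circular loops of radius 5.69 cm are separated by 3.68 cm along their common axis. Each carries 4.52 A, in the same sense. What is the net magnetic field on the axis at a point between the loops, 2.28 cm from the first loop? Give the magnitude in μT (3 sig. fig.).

Each loop contributes B = μ₀IR²/[2(R²+z²)^(3/2)] on the axis, with z measured from that loop.
Loop 1 (z = 0.0228 m): B₁ = 3.99×10⁻⁵ T. Loop 2 (z = 0.014 m): B₂ = 4.57×10⁻⁵ T.
The fields add: B = B₁ + B₂ = 8.56×10⁻⁵ T.

B ≈ 85.6 μT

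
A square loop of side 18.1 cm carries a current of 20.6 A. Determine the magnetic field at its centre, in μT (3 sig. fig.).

B ≈ 129 μT

Each side is a finite straight segment at perpendicular distance d = a/(2 tan(π/4)) = 0.0905 m from the centre, with end-angles ±π/4.
One side contributes B₁ = (μ₀I/4πd)·2 sin(π/4) = 3.22×10⁻⁵ T.
All 4 sides add in the same direction: B = 4 × 3.22×10⁻⁵ = 1.29×10⁻⁴ T.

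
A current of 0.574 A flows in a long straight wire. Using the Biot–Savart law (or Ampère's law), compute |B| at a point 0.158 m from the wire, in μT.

For an infinitely long straight wire, B = μ₀I/(2πd).
B = (4π×10⁻⁷ × 0.574) / (2π × 0.158) = 7.27×10⁻⁷ T.

B ≈ 0.727 μT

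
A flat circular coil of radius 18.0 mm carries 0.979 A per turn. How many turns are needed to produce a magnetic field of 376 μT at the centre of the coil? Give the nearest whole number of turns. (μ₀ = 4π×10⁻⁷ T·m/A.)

For an N-turn coil, B = Nμ₀I/(2R). A single turn gives B₁ = 3.42×10⁻⁵ T with R = 0.018 m.
N = B/B₁ = 3.76×10⁻⁴ / 3.42×10⁻⁵ = 11.00.

N = 11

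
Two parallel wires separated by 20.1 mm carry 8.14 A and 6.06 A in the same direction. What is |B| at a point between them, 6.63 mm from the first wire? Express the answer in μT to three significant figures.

B ≈ 156 μT

Each long wire gives B = μ₀I/(2πd). Distances are d₁ = 0.00663 m and d₂ = 0.01347 m.
B₁ = 2.46×10⁻⁴ T, B₂ = 9.00×10⁻⁵ T.
Between parallel currents the two contributions point in opposite directions, so they subtract. B = |B₁ − B₂| = |2.46×10⁻⁴ − 9.00×10⁻⁵| = 1.56×10⁻⁴ T.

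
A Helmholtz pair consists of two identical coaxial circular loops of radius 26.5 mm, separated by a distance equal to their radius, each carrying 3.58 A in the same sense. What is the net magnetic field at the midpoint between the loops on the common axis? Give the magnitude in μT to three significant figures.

B ≈ 121 μT

Each loop contributes B = μ₀IR²/[2(R²+z²)^(3/2)] on the axis, with z measured from that loop.
Loop 1 (z = 0.01325 m): B₁ = 6.07×10⁻⁵ T. Loop 2 (z = 0.01325 m): B₂ = 6.07×10⁻⁵ T.
The fields add: B = B₁ + B₂ = 1.21×10⁻⁴ T.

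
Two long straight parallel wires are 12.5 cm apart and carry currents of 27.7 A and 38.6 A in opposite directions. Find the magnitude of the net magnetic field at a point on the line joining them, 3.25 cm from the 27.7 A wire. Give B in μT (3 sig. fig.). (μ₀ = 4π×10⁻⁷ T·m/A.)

B ≈ 254 μT

Each long wire gives B = μ₀I/(2πd). Distances are d₁ = 0.0325 m and d₂ = 0.0925 m.
B₁ = 1.70×10⁻⁴ T, B₂ = 8.35×10⁻⁵ T.
Between antiparallel currents both contributions point the same way, so they add. B = B₁ + B₂ = 1.70×10⁻⁴ + 8.35×10⁻⁵ = 2.54×10⁻⁴ T.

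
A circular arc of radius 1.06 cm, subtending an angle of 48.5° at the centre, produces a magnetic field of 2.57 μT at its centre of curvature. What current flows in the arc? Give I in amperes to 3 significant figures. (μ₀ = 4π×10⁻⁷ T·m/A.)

For a circular arc, B = μ₀Iφ/(4πR) with φ in radians; here φ = 0.8465 rad.
So I = 4πRB/(μ₀φ) = 4π × 0.0106 × 2.57×10⁻⁶ / (4π×10⁻⁷ × 0.8465) = 0.322 A.

I ≈ 0.322 A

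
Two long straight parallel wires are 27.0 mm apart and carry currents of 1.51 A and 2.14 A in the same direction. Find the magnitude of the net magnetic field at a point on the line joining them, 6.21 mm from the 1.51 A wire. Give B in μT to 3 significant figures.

B ≈ 28.0 μT

Each long wire gives B = μ₀I/(2πd). Distances are d₁ = 0.00621 m and d₂ = 0.02079 m.
B₁ = 4.86×10⁻⁵ T, B₂ = 2.06×10⁻⁵ T.
Between parallel currents the two contributions point in opposite directions, so they subtract. B = |B₁ − B₂| = |4.86×10⁻⁵ − 2.06×10⁻⁵| = 2.80×10⁻⁵ T.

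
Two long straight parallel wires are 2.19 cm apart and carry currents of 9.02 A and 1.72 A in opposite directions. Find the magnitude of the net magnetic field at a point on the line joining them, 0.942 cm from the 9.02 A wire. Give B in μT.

Each long wire gives B = μ₀I/(2πd). Distances are d₁ = 0.00942 m and d₂ = 0.01248 m.
B₁ = 1.92×10⁻⁴ T, B₂ = 2.76×10⁻⁵ T.
Between antiparallel currents both contributions point the same way, so they add. B = B₁ + B₂ = 1.92×10⁻⁴ + 2.76×10⁻⁵ = 2.19×10⁻⁴ T.

B ≈ 219 μT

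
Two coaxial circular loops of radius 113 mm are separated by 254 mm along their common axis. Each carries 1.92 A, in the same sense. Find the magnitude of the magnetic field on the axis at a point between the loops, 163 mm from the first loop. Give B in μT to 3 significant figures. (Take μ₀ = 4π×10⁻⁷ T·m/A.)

B ≈ 7.02 μT

Each loop contributes B = μ₀IR²/[2(R²+z²)^(3/2)] on the axis, with z measured from that loop.
Loop 1 (z = 0.163 m): B₁ = 1.97×10⁻⁶ T. Loop 2 (z = 0.091 m): B₂ = 5.04×10⁻⁶ T.
The fields add: B = B₁ + B₂ = 7.02×10⁻⁶ T.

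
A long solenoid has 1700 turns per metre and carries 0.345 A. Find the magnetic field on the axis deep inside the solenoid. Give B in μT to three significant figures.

Inside a long solenoid, B = μ₀nI with n = 1700 turns/m.
B = 4π×10⁻⁷ × 1700 × 0.345 = 7.37×10⁻⁴ T.

B ≈ 737 μT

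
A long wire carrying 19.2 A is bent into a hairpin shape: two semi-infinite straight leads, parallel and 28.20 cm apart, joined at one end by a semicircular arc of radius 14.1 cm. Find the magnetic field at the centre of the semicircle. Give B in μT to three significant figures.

The semicircular arc contributes B_arc = μ₀I·π/(4πR) = μ₀I/(4R) = 4.28×10⁻⁵ T.
Each semi-infinite lead is at perpendicular distance R = 0.141 m from the centre, with the perpendicular foot at its near end, so it contributes μ₀I/(4πR); both point the same way, together 2.72×10⁻⁵ T.
Arc and leads all point the same direction: B = 4.28×10⁻⁵ + 2.72×10⁻⁵ = 7.00×10⁻⁵ T.

B ≈ 70.0 μT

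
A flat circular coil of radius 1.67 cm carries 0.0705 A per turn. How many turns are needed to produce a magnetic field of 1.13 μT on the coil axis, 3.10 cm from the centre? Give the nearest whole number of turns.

N = 4

For an N-turn coil, B = Nμ₀IR²/[2(R²+z²)^(3/2)]. A single turn gives B₁ = 2.83×10⁻⁷ T with R = 0.0167 m, z = 0.031 m.
N = B/B₁ = 1.13×10⁻⁶ / 2.83×10⁻⁷ = 3.99.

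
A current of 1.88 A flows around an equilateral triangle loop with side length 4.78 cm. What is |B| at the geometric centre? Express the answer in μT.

Each side is a finite straight segment at perpendicular distance d = a/(2 tan(π/3)) = 0.0138 m from the centre, with end-angles ±π/3.
One side contributes B₁ = (μ₀I/4πd)·2 sin(π/3) = 2.36×10⁻⁵ T.
All 3 sides add in the same direction: B = 3 × 2.36×10⁻⁵ = 7.08×10⁻⁵ T.

B ≈ 70.8 μT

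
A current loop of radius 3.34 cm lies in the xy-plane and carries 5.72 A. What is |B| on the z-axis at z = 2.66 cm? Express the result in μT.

B ≈ 51.5 μT

On the axis of a circular loop, B = μ₀IR² / [2(R²+z²)^(3/2)].
R² + z² = (0.0334)² + (0.0266)² = 0.001823 m², and (R²+z²)^(3/2) = 7.78×10⁻⁵ m³.
B = (4π×10⁻⁷ × 5.72 × 0.001116) / (2 × 7.78×10⁻⁵) = 5.15×10⁻⁵ T.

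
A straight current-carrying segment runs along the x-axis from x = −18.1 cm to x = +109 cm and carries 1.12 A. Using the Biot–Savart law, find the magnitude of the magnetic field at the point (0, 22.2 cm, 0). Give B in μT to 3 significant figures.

B ≈ 0.813 μT

For a finite straight segment, B = (μ₀I/4πd)(sinθ₁ + sinθ₂), where θ₁, θ₂ are the angles from the perpendicular to each end.
The perpendicular distance is d = 0.222 m; the end-offsets along the wire are a = 0.181 m and b = 1.09 m.
sinθ₁ = 0.181/√(0.181²+0.222²) = 0.6319; sinθ₂ = 1.09/√(1.09²+0.222²) = 0.9799.
B = (4π×10⁻⁷ × 1.12) / (4π × 0.222) × (0.6319 + 0.9799) = 8.13×10⁻⁷ T.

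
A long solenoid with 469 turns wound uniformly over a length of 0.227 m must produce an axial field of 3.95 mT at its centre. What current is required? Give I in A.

I ≈ 1.52 A

Inside a long solenoid B = μ₀nI with n = 2066 m⁻¹, so I = B/(μ₀n).
I = 3.95×10⁻³ / (4π×10⁻⁷ × 2066) = 1.52 A.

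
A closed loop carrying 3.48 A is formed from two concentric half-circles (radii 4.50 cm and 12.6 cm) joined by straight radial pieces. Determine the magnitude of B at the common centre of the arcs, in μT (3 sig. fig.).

B ≈ 15.6 μT

The radial connectors point toward the centre, so dl × r̂ = 0 and they contribute nothing.
Each semicircle gives μ₀I/(4R): inner arc 2.43×10⁻⁵ T, outer arc 8.68×10⁻⁶ T.
The two arcs carry current in opposite angular senses, so their fields oppose: B = |2.43×10⁻⁵ − 8.68×10⁻⁶| = 1.56×10⁻⁵ T.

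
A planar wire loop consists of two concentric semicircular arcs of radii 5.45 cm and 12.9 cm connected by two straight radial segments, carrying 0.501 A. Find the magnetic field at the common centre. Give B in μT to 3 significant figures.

The radial connectors point toward the centre, so dl × r̂ = 0 and they contribute nothing.
Each semicircle gives μ₀I/(4R): inner arc 2.89×10⁻⁶ T, outer arc 1.22×10⁻⁶ T.
The two arcs carry current in opposite angular senses, so their fields oppose: B = |2.89×10⁻⁶ − 1.22×10⁻⁶| = 1.67×10⁻⁶ T.

B ≈ 1.67 μT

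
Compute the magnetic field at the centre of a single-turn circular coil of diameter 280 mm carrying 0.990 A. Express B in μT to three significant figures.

B ≈ 4.44 μT

At the centre of a circular loop the Biot–Savart law gives B = μ₀I/(2R) (so R = 0.14 m).
B = (4π×10⁻⁷ × 0.990) / (2 × 0.14) = 4.44×10⁻⁶ T.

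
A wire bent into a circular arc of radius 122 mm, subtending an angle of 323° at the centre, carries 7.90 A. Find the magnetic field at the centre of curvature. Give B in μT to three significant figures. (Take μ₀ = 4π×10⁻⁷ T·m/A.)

B ≈ 36.5 μT

The Biot–Savart field of a circular arc at its centre is B = μ₀Iφ/(4πR), with φ = 5.637 rad.
B = (4π×10⁻⁷ × 7.90 × 5.637) / (4π × 0.122) = 3.65×10⁻⁵ T.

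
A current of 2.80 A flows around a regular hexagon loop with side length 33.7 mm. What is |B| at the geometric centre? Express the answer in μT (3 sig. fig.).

B ≈ 57.6 μT

Each side is a finite straight segment at perpendicular distance d = a/(2 tan(π/6)) = 0.02919 m from the centre, with end-angles ±π/6.
One side contributes B₁ = (μ₀I/4πd)·2 sin(π/6) = 9.59×10⁻⁶ T.
All 6 sides add in the same direction: B = 6 × 9.59×10⁻⁶ = 5.76×10⁻⁵ T.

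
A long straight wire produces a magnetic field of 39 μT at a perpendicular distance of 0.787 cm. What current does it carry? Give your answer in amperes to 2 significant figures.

I ≈ 1.5 A

For a long straight wire B = μ₀I/(2πd), so I = 2πdB/μ₀.
I = 2π × 0.00787 × 3.90×10⁻⁵ / (4π×10⁻⁷) = 1.53 A.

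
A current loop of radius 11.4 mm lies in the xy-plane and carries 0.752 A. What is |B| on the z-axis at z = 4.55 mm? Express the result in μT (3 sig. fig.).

B ≈ 33.2 μT

On the axis of a circular loop, B = μ₀IR² / [2(R²+z²)^(3/2)].
R² + z² = (0.0114)² + (0.00455)² = 0.0001507 m², and (R²+z²)^(3/2) = 1.85×10⁻⁶ m³.
B = (4π×10⁻⁷ × 0.752 × 0.00013) / (2 × 1.85×10⁻⁶) = 3.32×10⁻⁵ T.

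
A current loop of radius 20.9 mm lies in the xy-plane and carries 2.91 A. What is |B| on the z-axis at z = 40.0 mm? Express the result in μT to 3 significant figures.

On the axis of a circular loop, B = μ₀IR² / [2(R²+z²)^(3/2)].
R² + z² = (0.0209)² + (0.04)² = 0.002037 m², and (R²+z²)^(3/2) = 9.19×10⁻⁵ m³.
B = (4π×10⁻⁷ × 2.91 × 0.0004368) / (2 × 9.19×10⁻⁵) = 8.69×10⁻⁶ T.

B ≈ 8.69 μT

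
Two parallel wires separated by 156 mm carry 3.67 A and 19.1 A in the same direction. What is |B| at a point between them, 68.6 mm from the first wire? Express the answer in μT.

Each long wire gives B = μ₀I/(2πd). Distances are d₁ = 0.0686 m and d₂ = 0.0874 m.
B₁ = 1.07×10⁻⁵ T, B₂ = 4.37×10⁻⁵ T.
Between parallel currents the two contributions point in opposite directions, so they subtract. B = |B₁ − B₂| = |1.07×10⁻⁵ − 4.37×10⁻⁵| = 3.30×10⁻⁵ T.

B ≈ 33.0 μT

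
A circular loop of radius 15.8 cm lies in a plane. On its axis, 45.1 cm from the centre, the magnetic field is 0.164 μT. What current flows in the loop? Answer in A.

On the axis of a loop, B = μ₀IR²/[2(R²+z²)^(3/2)], so I = 2B(R²+z²)^(3/2)/(μ₀R²).
R² + z² = 0.02496 + 0.2034 = 0.2284 m²; raised to 3/2 gives 0.109 m³.
I = 2 × 1.64×10⁻⁷ × 0.109 / (1.26×10⁻⁶ × 0.02496) = 1.14 A.

I ≈ 1.14 A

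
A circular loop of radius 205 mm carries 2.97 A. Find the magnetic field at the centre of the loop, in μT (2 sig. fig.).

B ≈ 9.1 μT

At the centre of a circular loop the Biot–Savart law gives B = μ₀I/(2R).
B = (4π×10⁻⁷ × 2.97) / (2 × 0.205) = 9.10×10⁻⁶ T.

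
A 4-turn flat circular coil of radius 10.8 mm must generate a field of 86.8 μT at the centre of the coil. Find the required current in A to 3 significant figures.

I ≈ 0.373 A

For an N-turn coil, B = Nμ₀I/(2R) with R = 0.0108 m, so I = 2RB/(Nμ₀) = 2 × 0.0108 × 8.68×10⁻⁵ / (4 × 4π×10⁻⁷) = 0.373 A.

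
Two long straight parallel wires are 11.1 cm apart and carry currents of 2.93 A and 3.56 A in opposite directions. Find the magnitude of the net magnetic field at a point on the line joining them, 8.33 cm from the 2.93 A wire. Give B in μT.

B ≈ 32.7 μT

Each long wire gives B = μ₀I/(2πd). Distances are d₁ = 0.0833 m and d₂ = 0.0277 m.
B₁ = 7.03×10⁻⁶ T, B₂ = 2.57×10⁻⁵ T.
Between antiparallel currents both contributions point the same way, so they add. B = B₁ + B₂ = 7.03×10⁻⁶ + 2.57×10⁻⁵ = 3.27×10⁻⁵ T.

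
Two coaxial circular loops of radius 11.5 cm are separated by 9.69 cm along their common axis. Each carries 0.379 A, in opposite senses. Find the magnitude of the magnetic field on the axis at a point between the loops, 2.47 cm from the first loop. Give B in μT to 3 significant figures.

Each loop contributes B = μ₀IR²/[2(R²+z²)^(3/2)] on the axis, with z measured from that loop.
Loop 1 (z = 0.0247 m): B₁ = 1.94×10⁻⁶ T. Loop 2 (z = 0.0722 m): B₂ = 1.26×10⁻⁶ T.
The fields oppose: B = |B₁ − B₂| = 6.77×10⁻⁷ T.

B ≈ 0.677 μT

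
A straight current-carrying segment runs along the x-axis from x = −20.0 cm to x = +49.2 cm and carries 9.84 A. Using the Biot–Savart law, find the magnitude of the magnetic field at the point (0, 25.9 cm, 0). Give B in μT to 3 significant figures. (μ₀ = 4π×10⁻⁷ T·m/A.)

B ≈ 5.68 μT

For a finite straight segment, B = (μ₀I/4πd)(sinθ₁ + sinθ₂), where θ₁, θ₂ are the angles from the perpendicular to each end.
The perpendicular distance is d = 0.259 m; the end-offsets along the wire are a = 0.2 m and b = 0.492 m.
sinθ₁ = 0.2/√(0.2²+0.259²) = 0.6112; sinθ₂ = 0.492/√(0.492²+0.259²) = 0.8849.
B = (4π×10⁻⁷ × 9.84) / (4π × 0.259) × (0.6112 + 0.8849) = 5.68×10⁻⁶ T.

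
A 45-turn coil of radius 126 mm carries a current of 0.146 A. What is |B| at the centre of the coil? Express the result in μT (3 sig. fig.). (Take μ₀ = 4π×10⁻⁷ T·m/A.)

B ≈ 32.8 μT

For an N-turn flat coil, B = Nμ₀I/(2R) with R = 0.126 m.
B = 45 × 7.28×10⁻⁷ T = 3.28×10⁻⁵ T.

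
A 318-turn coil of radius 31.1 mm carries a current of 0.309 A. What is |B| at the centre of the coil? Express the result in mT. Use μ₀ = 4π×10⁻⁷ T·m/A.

For an N-turn flat coil, B = Nμ₀I/(2R) with R = 0.0311 m.
B = 318 × 6.24×10⁻⁶ T = 1.99×10⁻³ T.

B ≈ 1.99 mT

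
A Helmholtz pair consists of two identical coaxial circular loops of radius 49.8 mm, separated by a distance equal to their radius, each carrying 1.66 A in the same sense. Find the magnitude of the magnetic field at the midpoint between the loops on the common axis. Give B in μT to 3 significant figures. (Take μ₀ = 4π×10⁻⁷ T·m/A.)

Each loop contributes B = μ₀IR²/[2(R²+z²)^(3/2)] on the axis, with z measured from that loop.
Loop 1 (z = 0.0249 m): B₁ = 1.50×10⁻⁵ T. Loop 2 (z = 0.0249 m): B₂ = 1.50×10⁻⁵ T.
The fields add: B = B₁ + B₂ = 3.00×10⁻⁵ T.

B ≈ 30.0 μT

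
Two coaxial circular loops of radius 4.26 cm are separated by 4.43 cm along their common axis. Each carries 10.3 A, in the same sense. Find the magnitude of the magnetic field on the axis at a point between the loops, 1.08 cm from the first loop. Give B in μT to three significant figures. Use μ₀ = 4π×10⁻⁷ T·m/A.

Each loop contributes B = μ₀IR²/[2(R²+z²)^(3/2)] on the axis, with z measured from that loop.
Loop 1 (z = 0.0108 m): B₁ = 1.38×10⁻⁴ T. Loop 2 (z = 0.0335 m): B₂ = 7.38×10⁻⁵ T.
The fields add: B = B₁ + B₂ = 2.12×10⁻⁴ T.

B ≈ 212 μT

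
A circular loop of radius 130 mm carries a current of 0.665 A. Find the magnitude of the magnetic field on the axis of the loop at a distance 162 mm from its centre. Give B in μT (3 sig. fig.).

B ≈ 0.788 μT

On the axis of a circular loop, B = μ₀IR² / [2(R²+z²)^(3/2)].
R² + z² = (0.13)² + (0.162)² = 0.04314 m², and (R²+z²)^(3/2) = 8.96×10⁻³ m³.
B = (4π×10⁻⁷ × 0.665 × 0.0169) / (2 × 8.96×10⁻³) = 7.88×10⁻⁷ T.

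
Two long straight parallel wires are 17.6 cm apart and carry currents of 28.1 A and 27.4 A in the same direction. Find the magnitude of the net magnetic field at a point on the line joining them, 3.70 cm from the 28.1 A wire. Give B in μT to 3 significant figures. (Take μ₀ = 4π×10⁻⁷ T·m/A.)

B ≈ 112 μT

Each long wire gives B = μ₀I/(2πd). Distances are d₁ = 0.037 m and d₂ = 0.139 m.
B₁ = 1.52×10⁻⁴ T, B₂ = 3.94×10⁻⁵ T.
Between parallel currents the two contributions point in opposite directions, so they subtract. B = |B₁ − B₂| = |1.52×10⁻⁴ − 3.94×10⁻⁵| = 1.12×10⁻⁴ T.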